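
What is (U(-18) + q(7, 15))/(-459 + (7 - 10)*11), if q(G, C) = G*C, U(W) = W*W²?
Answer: 1909/164 ≈ 11.640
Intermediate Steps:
U(W) = W³
q(G, C) = C*G
(U(-18) + q(7, 15))/(-459 + (7 - 10)*11) = ((-18)³ + 15*7)/(-459 + (7 - 10)*11) = (-5832 + 105)/(-459 - 3*11) = -5727/(-459 - 33) = -5727/(-492) = -5727*(-1/492) = 1909/164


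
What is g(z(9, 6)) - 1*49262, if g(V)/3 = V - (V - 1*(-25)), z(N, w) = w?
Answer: -49337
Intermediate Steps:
g(V) = -75 (g(V) = 3*(V - (V - 1*(-25))) = 3*(V - (V + 25)) = 3*(V - (25 + V)) = 3*(V + (-25 - V)) = 3*(-25) = -75)
g(z(9, 6)) - 1*49262 = -75 - 1*49262 = -75 - 49262 = -49337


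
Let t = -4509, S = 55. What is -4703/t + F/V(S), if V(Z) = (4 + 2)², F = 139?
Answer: 88451/18036 ≈ 4.9041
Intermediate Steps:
V(Z) = 36 (V(Z) = 6² = 36)
-4703/t + F/V(S) = -4703/(-4509) + 139/36 = -4703*(-1/4509) + 139*(1/36) = 4703/4509 + 139/36 = 88451/18036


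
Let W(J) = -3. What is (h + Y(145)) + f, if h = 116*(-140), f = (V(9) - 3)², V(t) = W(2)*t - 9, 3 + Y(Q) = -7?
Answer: -14729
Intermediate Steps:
Y(Q) = -10 (Y(Q) = -3 - 7 = -10)
V(t) = -9 - 3*t (V(t) = -3*t - 9 = -9 - 3*t)
f = 1521 (f = ((-9 - 3*9) - 3)² = ((-9 - 27) - 3)² = (-36 - 3)² = (-39)² = 1521)
h = -16240
(h + Y(145)) + f = (-16240 - 10) + 1521 = -16250 + 1521 = -14729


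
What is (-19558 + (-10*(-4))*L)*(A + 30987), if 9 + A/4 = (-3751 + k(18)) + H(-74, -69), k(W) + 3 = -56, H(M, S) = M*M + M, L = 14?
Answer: -708986362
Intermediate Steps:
H(M, S) = M + M² (H(M, S) = M² + M = M + M²)
k(W) = -59 (k(W) = -3 - 56 = -59)
A = 6332 (A = -36 + 4*((-3751 - 59) - 74*(1 - 74)) = -36 + 4*(-3810 - 74*(-73)) = -36 + 4*(-3810 + 5402) = -36 + 4*1592 = -36 + 6368 = 6332)
(-19558 + (-10*(-4))*L)*(A + 30987) = (-19558 - 10*(-4)*14)*(6332 + 30987) = (-19558 + 40*14)*37319 = (-19558 + 560)*37319 = -18998*37319 = -708986362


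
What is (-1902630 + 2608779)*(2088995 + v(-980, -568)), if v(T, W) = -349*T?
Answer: 1716658811235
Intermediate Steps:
(-1902630 + 2608779)*(2088995 + v(-980, -568)) = (-1902630 + 2608779)*(2088995 - 349*(-980)) = 706149*(2088995 + 342020) = 706149*2431015 = 1716658811235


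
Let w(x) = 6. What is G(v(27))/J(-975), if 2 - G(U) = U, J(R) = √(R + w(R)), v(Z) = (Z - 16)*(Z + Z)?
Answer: 592*I*√969/969 ≈ 19.018*I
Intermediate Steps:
v(Z) = 2*Z*(-16 + Z) (v(Z) = (-16 + Z)*(2*Z) = 2*Z*(-16 + Z))
J(R) = √(6 + R) (J(R) = √(R + 6) = √(6 + R))
G(U) = 2 - U
G(v(27))/J(-975) = (2 - 2*27*(-16 + 27))/(√(6 - 975)) = (2 - 2*27*11)/(√(-969)) = (2 - 1*594)/((I*√969)) = (2 - 594)*(-I*√969/969) = -(-592)*I*√969/969 = 592*I*√969/969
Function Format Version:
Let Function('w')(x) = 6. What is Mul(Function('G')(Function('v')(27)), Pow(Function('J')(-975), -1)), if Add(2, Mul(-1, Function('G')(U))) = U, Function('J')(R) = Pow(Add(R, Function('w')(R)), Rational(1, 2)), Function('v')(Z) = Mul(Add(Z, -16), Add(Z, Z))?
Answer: Mul(Rational(592, 969), I, Pow(969, Rational(1, 2))) ≈ Mul(19.018, I)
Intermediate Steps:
Function('v')(Z) = Mul(2, Z, Add(-16, Z)) (Function('v')(Z) = Mul(Add(-16, Z), Mul(2, Z)) = Mul(2, Z, Add(-16, Z)))
Function('J')(R) = Pow(Add(6, R), Rational(1, 2)) (Function('J')(R) = Pow(Add(R, 6), Rational(1, 2)) = Pow(Add(6, R), Rational(1, 2)))
Function('G')(U) = Add(2, Mul(-1, U))
Mul(Function('G')(Function('v')(27)), Pow(Function('J')(-975), -1)) = Mul(Add(2, Mul(-1, Mul(2, 27, Add(-16, 27)))), Pow(Pow(Add(6, -975), Rational(1, 2)), -1)) = Mul(Add(2, Mul(-1, Mul(2, 27, 11))), Pow(Pow(-969, Rational(1, 2)), -1)) = Mul(Add(2, Mul(-1, 594)), Pow(Mul(I, Pow(969, Rational(1, 2))), -1)) = Mul(Add(2, -594), Mul(Rational(-1, 969), I, Pow(969, Rational(1, 2)))) = Mul(-592, Mul(Rational(-1, 969), I, Pow(969, Rational(1, 2)))) = Mul(Rational(592, 969), I, Pow(969, Rational(1, 2)))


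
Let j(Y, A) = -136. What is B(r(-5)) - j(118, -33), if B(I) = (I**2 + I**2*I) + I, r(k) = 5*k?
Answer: -14889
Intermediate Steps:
B(I) = I + I**2 + I**3 (B(I) = (I**2 + I**3) + I = I + I**2 + I**3)
B(r(-5)) - j(118, -33) = (5*(-5))*(1 + 5*(-5) + (5*(-5))**2) - 1*(-136) = -25*(1 - 25 + (-25)**2) + 136 = -25*(1 - 25 + 625) + 136 = -25*601 + 136 = -15025 + 136 = -14889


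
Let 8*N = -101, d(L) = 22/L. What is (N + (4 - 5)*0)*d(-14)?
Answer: 1111/56 ≈ 19.839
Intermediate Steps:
N = -101/8 (N = (⅛)*(-101) = -101/8 ≈ -12.625)
(N + (4 - 5)*0)*d(-14) = (-101/8 + (4 - 5)*0)*(22/(-14)) = (-101/8 - 1*0)*(22*(-1/14)) = (-101/8 + 0)*(-11/7) = -101/8*(-11/7) = 1111/56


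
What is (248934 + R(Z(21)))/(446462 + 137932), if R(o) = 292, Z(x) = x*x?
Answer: 124613/292197 ≈ 0.42647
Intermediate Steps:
Z(x) = x²
(248934 + R(Z(21)))/(446462 + 137932) = (248934 + 292)/(446462 + 137932) = 249226/584394 = 249226*(1/584394) = 124613/292197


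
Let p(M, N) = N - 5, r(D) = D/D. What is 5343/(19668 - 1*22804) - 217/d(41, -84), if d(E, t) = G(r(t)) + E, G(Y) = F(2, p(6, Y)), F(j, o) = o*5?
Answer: -113245/9408 ≈ -12.037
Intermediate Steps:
r(D) = 1
p(M, N) = -5 + N
F(j, o) = 5*o
G(Y) = -25 + 5*Y (G(Y) = 5*(-5 + Y) = -25 + 5*Y)
d(E, t) = -20 + E (d(E, t) = (-25 + 5*1) + E = (-25 + 5) + E = -20 + E)
5343/(19668 - 1*22804) - 217/d(41, -84) = 5343/(19668 - 1*22804) - 217/(-20 + 41) = 5343/(19668 - 22804) - 217/21 = 5343/(-3136) - 217*1/21 = 5343*(-1/3136) - 31/3 = -5343/3136 - 31/3 = -113245/9408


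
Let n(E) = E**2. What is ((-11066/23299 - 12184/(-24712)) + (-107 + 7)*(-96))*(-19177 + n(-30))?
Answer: -12627929617141531/71970611 ≈ -1.7546e+8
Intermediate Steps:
((-11066/23299 - 12184/(-24712)) + (-107 + 7)*(-96))*(-19177 + n(-30)) = ((-11066/23299 - 12184/(-24712)) + (-107 + 7)*(-96))*(-19177 + (-30)**2) = ((-11066*1/23299 - 12184*(-1/24712)) - 100*(-96))*(-19177 + 900) = ((-11066/23299 + 1523/3089) + 9600)*(-18277) = (1301503/71970611 + 9600)*(-18277) = (690919167103/71970611)*(-18277) = -12627929617141531/71970611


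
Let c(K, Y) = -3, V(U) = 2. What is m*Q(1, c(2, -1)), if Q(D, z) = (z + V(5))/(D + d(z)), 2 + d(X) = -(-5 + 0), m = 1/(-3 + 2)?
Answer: ¼ ≈ 0.25000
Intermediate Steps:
m = -1 (m = 1/(-1) = -1)
d(X) = 3 (d(X) = -2 - (-5 + 0) = -2 - 1*(-5) = -2 + 5 = 3)
Q(D, z) = (2 + z)/(3 + D) (Q(D, z) = (z + 2)/(D + 3) = (2 + z)/(3 + D))
m*Q(1, c(2, -1)) = -(2 - 3)/(3 + 1) = -(-1)/4 = -1*(-¼) = ¼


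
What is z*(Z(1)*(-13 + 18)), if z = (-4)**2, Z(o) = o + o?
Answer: 160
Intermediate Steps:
Z(o) = 2*o
z = 16
z*(Z(1)*(-13 + 18)) = 16*((2*1)*(-13 + 18)) = 16*(2*5) = 16*10 = 160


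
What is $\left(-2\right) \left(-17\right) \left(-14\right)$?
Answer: $-476$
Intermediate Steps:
$\left(-2\right) \left(-17\right) \left(-14\right) = 34 \left(-14\right) = -476$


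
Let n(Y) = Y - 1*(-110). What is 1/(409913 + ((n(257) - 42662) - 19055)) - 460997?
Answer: -160686497310/348563 ≈ -4.6100e+5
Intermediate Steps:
n(Y) = 110 + Y (n(Y) = Y + 110 = 110 + Y)
1/(409913 + ((n(257) - 42662) - 19055)) - 460997 = 1/(409913 + (((110 + 257) - 42662) - 19055)) - 460997 = 1/(409913 + ((367 - 42662) - 19055)) - 460997 = 1/(409913 + (-42295 - 19055)) - 460997 = 1/(409913 - 61350) - 460997 = 1/348563 - 460997 = -160686497310/348563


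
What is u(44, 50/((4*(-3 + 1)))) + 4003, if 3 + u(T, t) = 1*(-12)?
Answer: 3988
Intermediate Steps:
u(T, t) = -15 (u(T, t) = -3 + 1*(-12) = -3 - 12 = -15)
u(44, 50/((4*(-3 + 1)))) + 4003 = -15 + 4003 = 3988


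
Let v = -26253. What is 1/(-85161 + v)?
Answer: -1/111414 ≈ -8.9755e-6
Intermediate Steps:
1/(-85161 + v) = 1/(-85161 - 26253) = 1/(-111414) = -1/111414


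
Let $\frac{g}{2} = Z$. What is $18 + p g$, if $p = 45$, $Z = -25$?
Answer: $-2232$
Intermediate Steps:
$g = -50$ ($g = 2 \left(-25\right) = -50$)
$18 + p g = 18 + 45 \left(-50\right) = 18 - 2250 = -2232$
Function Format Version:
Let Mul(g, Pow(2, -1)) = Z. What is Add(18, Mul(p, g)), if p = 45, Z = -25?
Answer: -2232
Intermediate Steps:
g = -50 (g = Mul(2, -25) = -50)
Add(18, Mul(p, g)) = Add(18, Mul(45, -50)) = Add(18, -2250) = -2232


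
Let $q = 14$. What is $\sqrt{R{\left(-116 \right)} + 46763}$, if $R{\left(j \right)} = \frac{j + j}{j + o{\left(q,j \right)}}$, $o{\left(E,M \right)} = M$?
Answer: $6 \sqrt{1299} \approx 216.25$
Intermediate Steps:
$R{\left(j \right)} = 1$ ($R{\left(j \right)} = \frac{j + j}{j + j} = \frac{2 j}{2 j} = 2 j \frac{1}{2 j} = 1$)
$\sqrt{R{\left(-116 \right)} + 46763} = \sqrt{1 + 46763} = \sqrt{46764} = 6 \sqrt{1299}$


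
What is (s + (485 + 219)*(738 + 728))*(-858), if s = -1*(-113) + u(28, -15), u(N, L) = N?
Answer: -885631890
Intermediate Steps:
s = 141 (s = -1*(-113) + 28 = 113 + 28 = 141)
(s + (485 + 219)*(738 + 728))*(-858) = (141 + (485 + 219)*(738 + 728))*(-858) = (141 + 704*1466)*(-858) = (141 + 1032064)*(-858) = 1032205*(-858) = -885631890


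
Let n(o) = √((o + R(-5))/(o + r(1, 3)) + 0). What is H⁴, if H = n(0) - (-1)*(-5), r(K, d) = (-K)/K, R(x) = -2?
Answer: (5 - √2)⁴ ≈ 165.32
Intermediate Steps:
r(K, d) = -1
n(o) = √((-2 + o)/(-1 + o)) (n(o) = √((o - 2)/(o - 1) + 0) = √((-2 + o)/(-1 + o) + 0) = √((-2 + o)/(-1 + o)))
H = -5 + √2 (H = √((-2 + 0)/(-1 + 0)) - (-1)*(-5) = √(-2/(-1)) - 1*5 = √(-1*(-2)) - 5 = √2 - 5 = -5 + √2 ≈ -3.5858)
H⁴ = (-5 + √2)⁴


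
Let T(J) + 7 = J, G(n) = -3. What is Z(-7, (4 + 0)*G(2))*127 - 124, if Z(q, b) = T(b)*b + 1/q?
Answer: 201697/7 ≈ 28814.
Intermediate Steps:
T(J) = -7 + J
Z(q, b) = 1/q + b*(-7 + b) (Z(q, b) = (-7 + b)*b + 1/q = b*(-7 + b) + 1/q = 1/q + b*(-7 + b))
Z(-7, (4 + 0)*G(2))*127 - 124 = ((1 + ((4 + 0)*(-3))*(-7)*(-7 + (4 + 0)*(-3)))/(-7))*127 - 124 = -(1 + (4*(-3))*(-7)*(-7 + 4*(-3)))/7*127 - 124 = -(1 - 12*(-7)*(-7 - 12))/7*127 - 124 = -(1 - 12*(-7)*(-19))/7*127 - 124 = -(1 - 1596)/7*127 - 124 = -⅐*(-1595)*127 - 124 = (1595/7)*127 - 124 = 202565/7 - 124 = 201697/7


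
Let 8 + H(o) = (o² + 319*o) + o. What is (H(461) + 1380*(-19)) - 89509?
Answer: 244304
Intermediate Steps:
H(o) = -8 + o² + 320*o (H(o) = -8 + ((o² + 319*o) + o) = -8 + (o² + 320*o) = -8 + o² + 320*o)
(H(461) + 1380*(-19)) - 89509 = ((-8 + 461² + 320*461) + 1380*(-19)) - 89509 = ((-8 + 212521 + 147520) - 26220) - 89509 = (360033 - 26220) - 89509 = 333813 - 89509 = 244304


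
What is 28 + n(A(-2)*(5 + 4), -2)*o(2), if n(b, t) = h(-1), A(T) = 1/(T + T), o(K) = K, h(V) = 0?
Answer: 28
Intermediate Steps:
A(T) = 1/(2*T)
n(b, t) = 0
28 + n(A(-2)*(5 + 4), -2)*o(2) = 28 + 0*2 = 28 + 0 = 28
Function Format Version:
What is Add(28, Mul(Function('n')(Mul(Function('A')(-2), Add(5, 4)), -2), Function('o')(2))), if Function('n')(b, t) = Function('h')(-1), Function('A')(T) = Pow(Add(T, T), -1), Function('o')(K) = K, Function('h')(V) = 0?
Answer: 28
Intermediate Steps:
Function('A')(T) = Mul(Rational(1, 2), Pow(T, -1)) (Function('A')(T) = Pow(Mul(2, T), -1) = Mul(Rational(1, 2), Pow(T, -1)))
Function('n')(b, t) = 0
Add(28, Mul(Function('n')(Mul(Function('A')(-2), Add(5, 4)), -2), Function('o')(2))) = Add(28, Mul(0, 2)) = Add(28, 0) = 28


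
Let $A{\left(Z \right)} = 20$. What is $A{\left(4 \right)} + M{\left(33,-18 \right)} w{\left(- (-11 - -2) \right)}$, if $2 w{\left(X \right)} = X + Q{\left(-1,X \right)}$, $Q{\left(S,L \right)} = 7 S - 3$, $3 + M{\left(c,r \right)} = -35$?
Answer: $39$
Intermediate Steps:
$M{\left(c,r \right)} = -38$ ($M{\left(c,r \right)} = -3 - 35 = -38$)
$Q{\left(S,L \right)} = -3 + 7 S$
$w{\left(X \right)} = -5 + \frac{X}{2}$ ($w{\left(X \right)} = \frac{X + \left(-3 + 7 \left(-1\right)\right)}{2} = \frac{X - 10}{2} = \frac{-10 + X}{2} = -5 + \frac{X}{2}$)
$A{\left(4 \right)} + M{\left(33,-18 \right)} w{\left(- (-11 - -2) \right)} = 20 - 38 \left(-5 + \frac{\left(-1\right) \left(-11 - -2\right)}{2}\right) = 20 - 38 \left(-5 + \frac{\left(-1\right) \left(-11 + 2\right)}{2}\right) = 20 - 38 \left(-5 + \frac{\left(-1\right) \left(-9\right)}{2}\right) = 20 - 38 \left(-5 + \frac{1}{2} \cdot 9\right) = 20 - 38 \left(-5 + \frac{9}{2}\right) = 20 - -19 = 20 + 19 = 39$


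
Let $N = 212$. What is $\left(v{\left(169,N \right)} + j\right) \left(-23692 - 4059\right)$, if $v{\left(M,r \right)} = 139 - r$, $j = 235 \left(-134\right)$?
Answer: $875904813$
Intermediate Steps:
$j = -31490$
$\left(v{\left(169,N \right)} + j\right) \left(-23692 - 4059\right) = \left(\left(139 - 212\right) - 31490\right) \left(-23692 - 4059\right) = \left(\left(139 - 212\right) - 31490\right) \left(-27751\right) = \left(-73 - 31490\right) \left(-27751\right) = \left(-31563\right) \left(-27751\right) = 875904813$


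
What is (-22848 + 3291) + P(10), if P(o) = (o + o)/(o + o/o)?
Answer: -215107/11 ≈ -19555.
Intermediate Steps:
P(o) = 2*o/(1 + o) (P(o) = (2*o)/(o + 1) = (2*o)/(1 + o) = 2*o/(1 + o))
(-22848 + 3291) + P(10) = (-22848 + 3291) + 2*10/(1 + 10) = -19557 + 2*10/11 = -19557 + 2*10*(1/11) = -19557 + 20/11 = -215107/11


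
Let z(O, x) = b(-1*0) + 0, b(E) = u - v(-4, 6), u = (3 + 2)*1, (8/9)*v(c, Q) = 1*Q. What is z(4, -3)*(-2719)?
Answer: 19033/4 ≈ 4758.3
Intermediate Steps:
v(c, Q) = 9*Q/8 (v(c, Q) = 9*(1*Q)/8 = 9*Q/8)
u = 5 (u = 5*1 = 5)
b(E) = -7/4 (b(E) = 5 - 9*6/8 = 5 - 1*27/4 = 5 - 27/4 = -7/4)
z(O, x) = -7/4 (z(O, x) = -7/4 + 0 = -7/4)
z(4, -3)*(-2719) = -7/4*(-2719) = 19033/4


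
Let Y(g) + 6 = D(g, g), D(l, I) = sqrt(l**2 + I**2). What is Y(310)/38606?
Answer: -3/19303 + 155*sqrt(2)/19303 ≈ 0.011200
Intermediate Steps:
D(l, I) = sqrt(I**2 + l**2)
Y(g) = -6 + sqrt(2)*sqrt(g**2) (Y(g) = -6 + sqrt(g**2 + g**2) = -6 + sqrt(2*g**2) = -6 + sqrt(2)*sqrt(g**2))
Y(310)/38606 = (-6 + sqrt(2)*sqrt(310**2))/38606 = (-6 + sqrt(2)*sqrt(96100))*(1/38606) = (-6 + sqrt(2)*310)*(1/38606) = (-6 + 310*sqrt(2))*(1/38606) = -3/19303 + 155*sqrt(2)/19303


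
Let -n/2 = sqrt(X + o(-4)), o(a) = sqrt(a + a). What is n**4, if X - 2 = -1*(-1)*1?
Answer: 16 + 192*I*sqrt(2) ≈ 16.0 + 271.53*I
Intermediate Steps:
o(a) = sqrt(2)*sqrt(a) (o(a) = sqrt(2*a) = sqrt(2)*sqrt(a))
X = 3 (X = 2 - 1*(-1)*1 = 2 + 1*1 = 2 + 1 = 3)
n = -2*sqrt(3 + 2*I*sqrt(2)) (n = -2*sqrt(3 + sqrt(2)*sqrt(-4)) = -2*sqrt(3 + sqrt(2)*(2*I)) = -2*sqrt(3 + 2*I*sqrt(2)) ≈ -3.7744 - 1.4987*I)
n**4 = (-2*sqrt(3 + 2*I*sqrt(2)))**4 = 16*(3 + 2*I*sqrt(2))**2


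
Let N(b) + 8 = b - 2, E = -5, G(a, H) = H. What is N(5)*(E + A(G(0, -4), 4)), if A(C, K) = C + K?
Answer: 25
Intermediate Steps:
N(b) = -10 + b (N(b) = -8 + (b - 2) = -8 + (-2 + b) = -10 + b)
N(5)*(E + A(G(0, -4), 4)) = (-10 + 5)*(-5 + (-4 + 4)) = -5*(-5 + 0) = -5*(-5) = 25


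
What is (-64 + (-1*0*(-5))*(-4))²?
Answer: 4096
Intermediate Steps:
(-64 + (-1*0*(-5))*(-4))² = (-64 + (0*(-5))*(-4))² = (-64 + 0*(-4))² = (-64 + 0)² = (-64)² = 4096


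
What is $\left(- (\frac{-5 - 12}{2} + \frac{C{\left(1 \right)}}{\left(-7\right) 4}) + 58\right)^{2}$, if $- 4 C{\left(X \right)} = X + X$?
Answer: $\frac{13860729}{3136} \approx 4419.9$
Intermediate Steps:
$C{\left(X \right)} = - \frac{X}{2}$ ($C{\left(X \right)} = - \frac{X + X}{4} = - \frac{2 X}{4} = - \frac{X}{2}$)
$\left(- (\frac{-5 - 12}{2} + \frac{C{\left(1 \right)}}{\left(-7\right) 4}) + 58\right)^{2} = \left(- (\frac{-5 - 12}{2} + \frac{\left(- \frac{1}{2}\right) 1}{\left(-7\right) 4}) + 58\right)^{2} = \left(- (\left(-5 - 12\right) \frac{1}{2} - \frac{1}{2 \left(-28\right)}) + 58\right)^{2} = \left(- (\left(-17\right) \frac{1}{2} - - \frac{1}{56}) + 58\right)^{2} = \left(- (- \frac{17}{2} + \frac{1}{56}) + 58\right)^{2} = \left(\left(-1\right) \left(- \frac{475}{56}\right) + 58\right)^{2} = \left(\frac{475}{56} + 58\right)^{2} = \left(\frac{3723}{56}\right)^{2} = \frac{13860729}{3136}$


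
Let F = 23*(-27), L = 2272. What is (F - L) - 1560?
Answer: -4453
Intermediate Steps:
F = -621
(F - L) - 1560 = (-621 - 1*2272) - 1560 = (-621 - 2272) - 1560 = -2893 - 1560 = -4453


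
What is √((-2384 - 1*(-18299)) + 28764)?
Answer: √44679 ≈ 211.37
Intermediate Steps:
√((-2384 - 1*(-18299)) + 28764) = √((-2384 + 18299) + 28764) = √(15915 + 28764) = √44679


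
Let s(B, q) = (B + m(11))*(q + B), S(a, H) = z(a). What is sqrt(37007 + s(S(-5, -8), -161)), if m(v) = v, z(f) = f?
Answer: sqrt(36011) ≈ 189.77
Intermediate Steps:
S(a, H) = a
s(B, q) = (11 + B)*(B + q) (s(B, q) = (B + 11)*(q + B) = (11 + B)*(B + q))
sqrt(37007 + s(S(-5, -8), -161)) = sqrt(37007 + ((-5)**2 + 11*(-5) + 11*(-161) - 5*(-161))) = sqrt(37007 + (25 - 55 - 1771 + 805)) = sqrt(37007 - 996) = sqrt(36011)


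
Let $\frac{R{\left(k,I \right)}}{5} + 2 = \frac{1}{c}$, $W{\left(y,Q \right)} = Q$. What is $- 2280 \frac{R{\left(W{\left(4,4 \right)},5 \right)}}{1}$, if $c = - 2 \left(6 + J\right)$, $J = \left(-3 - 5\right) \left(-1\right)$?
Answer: $\frac{162450}{7} \approx 23207.0$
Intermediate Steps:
$J = 8$ ($J = \left(-8\right) \left(-1\right) = 8$)
$c = -28$ ($c = - 2 \left(6 + 8\right) = \left(-2\right) 14 = -28$)
$R{\left(k,I \right)} = - \frac{285}{28}$ ($R{\left(k,I \right)} = -10 + \frac{5}{-28} = -10 + 5 \left(- \frac{1}{28}\right) = -10 - \frac{5}{28} = - \frac{285}{28}$)
$- 2280 \frac{R{\left(W{\left(4,4 \right)},5 \right)}}{1} = - 2280 \left(- \frac{285}{28 \cdot 1}\right) = - 2280 \left(\left(- \frac{285}{28}\right) 1\right) = \left(-2280\right) \left(- \frac{285}{28}\right) = \frac{162450}{7}$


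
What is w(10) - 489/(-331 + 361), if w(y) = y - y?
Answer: -163/10 ≈ -16.300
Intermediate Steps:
w(y) = 0
w(10) - 489/(-331 + 361) = 0 - 489/(-331 + 361) = 0 - 489/30 = 0 + (1/30)*(-489) = 0 - 163/10 = -163/10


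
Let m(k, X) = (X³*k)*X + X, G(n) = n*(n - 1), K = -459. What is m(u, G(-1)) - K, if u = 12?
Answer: 653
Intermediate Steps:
G(n) = n*(-1 + n)
m(k, X) = X + k*X⁴ (m(k, X) = (k*X³)*X + X = k*X⁴ + X = X + k*X⁴)
m(u, G(-1)) - K = (-(-1 - 1) + 12*(-(-1 - 1))⁴) - 1*(-459) = (-1*(-2) + 12*(-1*(-2))⁴) + 459 = (2 + 12*2⁴) + 459 = (2 + 12*16) + 459 = (2 + 192) + 459 = 194 + 459 = 653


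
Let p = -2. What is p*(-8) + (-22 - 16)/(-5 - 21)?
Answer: 227/13 ≈ 17.462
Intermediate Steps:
p*(-8) + (-22 - 16)/(-5 - 21) = -2*(-8) + (-22 - 16)/(-5 - 21) = 16 - 38/(-26) = 16 - 38*(-1/26) = 16 + 19/13 = 227/13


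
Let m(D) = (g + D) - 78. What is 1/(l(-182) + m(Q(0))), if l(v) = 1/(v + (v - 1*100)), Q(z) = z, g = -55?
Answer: -464/61713 ≈ -0.0075187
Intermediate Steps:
l(v) = 1/(-100 + 2*v) (l(v) = 1/(v + (v - 100)) = 1/(v + (-100 + v)) = 1/(-100 + 2*v))
m(D) = -133 + D (m(D) = (-55 + D) - 78 = -133 + D)
1/(l(-182) + m(Q(0))) = 1/(1/(2*(-50 - 182)) + (-133 + 0)) = 1/((1/2)/(-232) - 133) = 1/((1/2)*(-1/232) - 133) = 1/(-1/464 - 133) = 1/(-61713/464) = -464/61713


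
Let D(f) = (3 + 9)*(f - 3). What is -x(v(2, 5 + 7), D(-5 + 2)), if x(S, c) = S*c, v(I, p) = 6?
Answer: 432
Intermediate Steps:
D(f) = -36 + 12*f (D(f) = 12*(-3 + f) = -36 + 12*f)
-x(v(2, 5 + 7), D(-5 + 2)) = -6*(-36 + 12*(-5 + 2)) = -6*(-36 + 12*(-3)) = -6*(-36 - 36) = -6*(-72) = -1*(-432) = 432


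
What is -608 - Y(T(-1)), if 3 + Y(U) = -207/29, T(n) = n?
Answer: -17338/29 ≈ -597.86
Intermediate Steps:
Y(U) = -294/29 (Y(U) = -3 - 207/29 = -294/29)
-608 - Y(T(-1)) = -608 - 1*(-294/29) = -608 + 294/29 = -17338/29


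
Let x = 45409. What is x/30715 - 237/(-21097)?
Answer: 965273128/647994355 ≈ 1.4896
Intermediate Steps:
x/30715 - 237/(-21097) = 45409/30715 - 237/(-21097) = 45409*(1/30715) - 237*(-1/21097) = 45409/30715 + 237/21097 = 965273128/647994355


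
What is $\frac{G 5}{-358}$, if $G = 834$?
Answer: $- \frac{2085}{179} \approx -11.648$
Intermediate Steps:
$\frac{G 5}{-358} = \frac{834 \cdot 5}{-358} = 4170 \left(- \frac{1}{358}\right) = - \frac{2085}{179}$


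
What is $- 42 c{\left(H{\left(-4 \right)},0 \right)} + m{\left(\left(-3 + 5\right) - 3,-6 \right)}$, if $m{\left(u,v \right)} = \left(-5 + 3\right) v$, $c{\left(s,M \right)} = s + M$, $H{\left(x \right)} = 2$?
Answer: $-72$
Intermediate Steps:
$c{\left(s,M \right)} = M + s$
$m{\left(u,v \right)} = - 2 v$
$- 42 c{\left(H{\left(-4 \right)},0 \right)} + m{\left(\left(-3 + 5\right) - 3,-6 \right)} = - 42 \left(0 + 2\right) - -12 = \left(-42\right) 2 + 12 = -84 + 12 = -72$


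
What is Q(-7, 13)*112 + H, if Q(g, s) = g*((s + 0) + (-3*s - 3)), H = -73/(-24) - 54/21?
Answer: 3819727/168 ≈ 22736.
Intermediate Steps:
H = 79/168 (H = -73*(-1/24) - 54*1/21 = 73/24 - 18/7 = 79/168 ≈ 0.47024)
Q(g, s) = g*(-3 - 2*s) (Q(g, s) = g*(s + (-3 - 3*s)) = g*(-3 - 2*s))
Q(-7, 13)*112 + H = -1*(-7)*(3 + 2*13)*112 + 79/168 = -1*(-7)*(3 + 26)*112 + 79/168 = -1*(-7)*29*112 + 79/168 = 203*112 + 79/168 = 22736 + 79/168 = 3819727/168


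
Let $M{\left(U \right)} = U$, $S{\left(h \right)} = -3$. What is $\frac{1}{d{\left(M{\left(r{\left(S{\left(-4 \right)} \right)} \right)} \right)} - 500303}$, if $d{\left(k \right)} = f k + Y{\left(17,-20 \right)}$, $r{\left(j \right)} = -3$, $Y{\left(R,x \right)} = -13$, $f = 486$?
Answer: $- \frac{1}{501774} \approx -1.9929 \cdot 10^{-6}$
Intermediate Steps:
$d{\left(k \right)} = -13 + 486 k$ ($d{\left(k \right)} = 486 k - 13 = -13 + 486 k$)
$\frac{1}{d{\left(M{\left(r{\left(S{\left(-4 \right)} \right)} \right)} \right)} - 500303} = \frac{1}{\left(-13 + 486 \left(-3\right)\right) - 500303} = \frac{1}{\left(-13 - 1458\right) - 500303} = \frac{1}{-1471 - 500303} = \frac{1}{-501774} = - \frac{1}{501774}$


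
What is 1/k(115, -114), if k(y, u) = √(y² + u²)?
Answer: √26221/26221 ≈ 0.0061755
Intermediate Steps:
k(y, u) = √(u² + y²)
1/k(115, -114) = 1/(√((-114)² + 115²)) = 1/(√(12996 + 13225)) = 1/(√26221) = √26221/26221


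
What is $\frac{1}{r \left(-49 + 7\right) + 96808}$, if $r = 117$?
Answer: $\frac{1}{91894} \approx 1.0882 \cdot 10^{-5}$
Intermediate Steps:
$\frac{1}{r \left(-49 + 7\right) + 96808} = \frac{1}{117 \left(-49 + 7\right) + 96808} = \frac{1}{117 \left(-42\right) + 96808} = \frac{1}{-4914 + 96808} = \frac{1}{91894}$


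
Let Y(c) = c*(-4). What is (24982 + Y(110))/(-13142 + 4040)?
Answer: -12271/4551 ≈ -2.6963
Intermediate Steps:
Y(c) = -4*c
(24982 + Y(110))/(-13142 + 4040) = (24982 - 4*110)/(-13142 + 4040) = (24982 - 440)/(-9102) = 24542*(-1/9102) = -12271/4551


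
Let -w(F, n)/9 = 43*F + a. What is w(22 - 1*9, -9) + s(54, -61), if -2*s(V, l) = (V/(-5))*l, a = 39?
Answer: -28557/5 ≈ -5711.4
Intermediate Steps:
w(F, n) = -351 - 387*F (w(F, n) = -9*(43*F + 39) = -9*(39 + 43*F) = -351 - 387*F)
s(V, l) = V*l/10 (s(V, l) = -V/(-5)*l/2 = -V*(-1/5)*l/2 = -(-V/5)*l/2 = -(-1)*V*l/10 = V*l/10)
w(22 - 1*9, -9) + s(54, -61) = (-351 - 387*(22 - 1*9)) + (1/10)*54*(-61) = (-351 - 387*(22 - 9)) - 1647/5 = (-351 - 387*13) - 1647/5 = (-351 - 5031) - 1647/5 = -5382 - 1647/5 = -28557/5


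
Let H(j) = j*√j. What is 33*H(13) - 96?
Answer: -96 + 429*√13 ≈ 1450.8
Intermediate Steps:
H(j) = j^(3/2)
33*H(13) - 96 = 33*13^(3/2) - 96 = 33*(13*√13) - 96 = 429*√13 - 96 = -96 + 429*√13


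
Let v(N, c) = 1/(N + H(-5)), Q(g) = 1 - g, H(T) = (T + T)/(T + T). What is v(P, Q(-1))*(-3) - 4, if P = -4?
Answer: -3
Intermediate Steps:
H(T) = 1 (H(T) = (2*T)/((2*T)) = (2*T)*(1/(2*T)) = 1)
v(N, c) = 1/(1 + N) (v(N, c) = 1/(N + 1) = 1/(1 + N))
v(P, Q(-1))*(-3) - 4 = -3/(1 - 4) - 4 = -3/(-3) - 4 = -⅓*(-3) - 4 = 1 - 4 = -3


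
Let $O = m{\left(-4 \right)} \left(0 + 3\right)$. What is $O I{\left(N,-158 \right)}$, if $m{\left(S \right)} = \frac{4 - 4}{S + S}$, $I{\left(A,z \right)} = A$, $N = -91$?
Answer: $0$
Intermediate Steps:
$m{\left(S \right)} = 0$ ($m{\left(S \right)} = \frac{0}{2 S} = 0 \frac{1}{2 S} = 0$)
$O = 0$ ($O = 0 \left(0 + 3\right) = 0 \cdot 3 = 0$)
$O I{\left(N,-158 \right)} = 0 \left(-91\right) = 0$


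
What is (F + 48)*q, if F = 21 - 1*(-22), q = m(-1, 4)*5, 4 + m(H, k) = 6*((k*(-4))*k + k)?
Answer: -165620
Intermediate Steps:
m(H, k) = -4 - 24*k² + 6*k (m(H, k) = -4 + 6*((k*(-4))*k + k) = -4 + 6*((-4*k)*k + k) = -4 + 6*(-4*k² + k) = -4 + 6*(k - 4*k²) = -4 + (-24*k² + 6*k) = -4 - 24*k² + 6*k)
q = -1820 (q = (-4 - 24*4² + 6*4)*5 = (-4 - 24*16 + 24)*5 = (-4 - 384 + 24)*5 = -364*5 = -1820)
F = 43 (F = 21 + 22 = 43)
(F + 48)*q = (43 + 48)*(-1820) = 91*(-1820) = -165620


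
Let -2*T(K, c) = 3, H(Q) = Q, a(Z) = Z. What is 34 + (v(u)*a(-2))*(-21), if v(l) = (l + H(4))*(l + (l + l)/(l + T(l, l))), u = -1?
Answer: 44/5 ≈ 8.8000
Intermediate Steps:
T(K, c) = -3/2 (T(K, c) = -½*3 = -3/2)
v(l) = (4 + l)*(l + 2*l/(-3/2 + l)) (v(l) = (l + 4)*(l + (l + l)/(l - 3/2)) = (4 + l)*(l + (2*l)/(-3/2 + l)) = (4 + l)*(l + 2*l/(-3/2 + l)))
34 + (v(u)*a(-2))*(-21) = 34 + (-(4 + 2*(-1)² + 9*(-1))/(-3 + 2*(-1))*(-2))*(-21) = 34 + (-(4 + 2*1 - 9)/(-3 - 2)*(-2))*(-21) = 34 + (-1*(4 + 2 - 9)/(-5)*(-2))*(-21) = 34 + (-1*(-⅕)*(-3)*(-2))*(-21) = 34 - ⅗*(-2)*(-21) = 34 + (6/5)*(-21) = 34 - 126/5 = 44/5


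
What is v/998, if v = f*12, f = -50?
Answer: -300/499 ≈ -0.60120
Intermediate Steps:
v = -600 (v = -50*12 = -600)
v/998 = -600/998 = -600*1/998 = -300/499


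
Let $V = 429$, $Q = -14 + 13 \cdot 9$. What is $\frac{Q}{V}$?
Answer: $\frac{103}{429} \approx 0.24009$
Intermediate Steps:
$Q = 103$ ($Q = -14 + 117 = 103$)
$\frac{Q}{V} = \frac{103}{429}$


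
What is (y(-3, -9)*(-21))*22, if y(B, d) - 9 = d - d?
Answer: -4158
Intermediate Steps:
y(B, d) = 9 (y(B, d) = 9 + (d - d) = 9 + 0 = 9)
(y(-3, -9)*(-21))*22 = (9*(-21))*22 = -189*22 = -4158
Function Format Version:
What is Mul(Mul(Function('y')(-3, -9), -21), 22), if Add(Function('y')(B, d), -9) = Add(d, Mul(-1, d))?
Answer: -4158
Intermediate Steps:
Function('y')(B, d) = 9 (Function('y')(B, d) = Add(9, Add(d, Mul(-1, d))) = Add(9, 0) = 9)
Mul(Mul(Function('y')(-3, -9), -21), 22) = Mul(Mul(9, -21), 22) = Mul(-189, 22) = -4158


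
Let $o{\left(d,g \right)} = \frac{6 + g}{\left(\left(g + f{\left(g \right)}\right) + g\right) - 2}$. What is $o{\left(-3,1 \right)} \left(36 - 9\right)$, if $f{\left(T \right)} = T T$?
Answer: $189$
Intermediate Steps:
$f{\left(T \right)} = T^{2}$
$o{\left(d,g \right)} = \frac{6 + g}{-2 + g^{2} + 2 g}$ ($o{\left(d,g \right)} = \frac{6 + g}{\left(\left(g + g^{2}\right) + g\right) - 2} = \frac{6 + g}{\left(g^{2} + 2 g\right) - 2} = \frac{6 + g}{-2 + g^{2} + 2 g}$)
$o{\left(-3,1 \right)} \left(36 - 9\right) = \frac{6 + 1}{-2 + 1^{2} + 2 \cdot 1} \left(36 - 9\right) = \frac{1}{-2 + 1 + 2} \cdot 7 \cdot 27 = 1^{-1} \cdot 7 \cdot 27 = 1 \cdot 7 \cdot 27 = 7 \cdot 27 = 189$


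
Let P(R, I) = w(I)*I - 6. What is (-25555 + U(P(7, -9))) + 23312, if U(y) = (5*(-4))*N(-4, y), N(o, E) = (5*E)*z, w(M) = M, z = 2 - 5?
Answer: 20257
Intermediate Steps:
z = -3
N(o, E) = -15*E (N(o, E) = (5*E)*(-3) = -15*E)
P(R, I) = -6 + I**2 (P(R, I) = I*I - 6 = I**2 - 6 = -6 + I**2)
U(y) = 300*y (U(y) = (5*(-4))*(-15*y) = -(-300)*y = 300*y)
(-25555 + U(P(7, -9))) + 23312 = (-25555 + 300*(-6 + (-9)**2)) + 23312 = (-25555 + 300*(-6 + 81)) + 23312 = (-25555 + 300*75) + 23312 = (-25555 + 22500) + 23312 = -3055 + 23312 = 20257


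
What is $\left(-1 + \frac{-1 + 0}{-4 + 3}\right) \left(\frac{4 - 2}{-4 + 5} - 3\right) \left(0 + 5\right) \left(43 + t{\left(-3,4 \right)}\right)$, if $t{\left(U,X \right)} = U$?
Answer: $0$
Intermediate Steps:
$\left(-1 + \frac{-1 + 0}{-4 + 3}\right) \left(\frac{4 - 2}{-4 + 5} - 3\right) \left(0 + 5\right) \left(43 + t{\left(-3,4 \right)}\right) = \left(-1 + \frac{-1 + 0}{-4 + 3}\right) \left(\frac{4 - 2}{-4 + 5} - 3\right) \left(0 + 5\right) \left(43 - 3\right) = \left(-1 - \frac{1}{-1}\right) \left(\frac{2}{1} - 3\right) 5 \cdot 40 = \left(-1 - -1\right) \left(2 \cdot 1 - 3\right) 5 \cdot 40 = \left(-1 + 1\right) \left(2 - 3\right) 5 \cdot 40 = 0 \left(\left(-1\right) 5\right) 40 = 0 \left(-5\right) 40 = 0 \cdot 40 = 0$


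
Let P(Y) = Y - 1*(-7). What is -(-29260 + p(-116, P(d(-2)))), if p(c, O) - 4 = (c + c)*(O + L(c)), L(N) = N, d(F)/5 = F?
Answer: 1648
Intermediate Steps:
d(F) = 5*F
P(Y) = 7 + Y (P(Y) = Y + 7 = 7 + Y)
p(c, O) = 4 + 2*c*(O + c) (p(c, O) = 4 + (c + c)*(O + c) = 4 + (2*c)*(O + c) = 4 + 2*c*(O + c))
-(-29260 + p(-116, P(d(-2)))) = -(-29260 + (4 + 2*(-116)**2 + 2*(7 + 5*(-2))*(-116))) = -(-29260 + (4 + 2*13456 + 2*(7 - 10)*(-116))) = -(-29260 + (4 + 26912 + 2*(-3)*(-116))) = -(-29260 + (4 + 26912 + 696)) = -(-29260 + 27612) = -1*(-1648) = 1648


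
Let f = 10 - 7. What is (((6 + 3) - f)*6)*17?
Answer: 612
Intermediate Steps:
f = 3
(((6 + 3) - f)*6)*17 = (((6 + 3) - 1*3)*6)*17 = ((9 - 3)*6)*17 = (6*6)*17 = 36*17 = 612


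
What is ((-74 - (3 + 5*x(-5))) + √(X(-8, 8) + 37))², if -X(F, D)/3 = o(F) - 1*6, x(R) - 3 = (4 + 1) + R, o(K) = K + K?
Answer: (92 - √103)² ≈ 6699.6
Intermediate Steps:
o(K) = 2*K
x(R) = 8 + R (x(R) = 3 + ((4 + 1) + R) = 3 + (5 + R) = 8 + R)
X(F, D) = 18 - 6*F (X(F, D) = -3*(2*F - 1*6) = -3*(2*F - 6) = -3*(-6 + 2*F) = 18 - 6*F)
((-74 - (3 + 5*x(-5))) + √(X(-8, 8) + 37))² = ((-74 - (3 + 5*(8 - 5))) + √((18 - 6*(-8)) + 37))² = ((-74 - (3 + 5*3)) + √((18 + 48) + 37))² = ((-74 - (3 + 15)) + √(66 + 37))² = ((-74 - 1*18) + √103)² = ((-74 - 18) + √103)² = (-92 + √103)²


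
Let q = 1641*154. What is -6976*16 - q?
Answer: -364330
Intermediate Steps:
q = 252714
-6976*16 - q = -6976*16 - 1*252714 = -111616 - 252714 = -364330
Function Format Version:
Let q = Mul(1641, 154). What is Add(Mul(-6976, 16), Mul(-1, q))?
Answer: -364330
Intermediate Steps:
q = 252714
Add(Mul(-6976, 16), Mul(-1, q)) = Add(Mul(-6976, 16), Mul(-1, 252714)) = Add(-111616, -252714) = -364330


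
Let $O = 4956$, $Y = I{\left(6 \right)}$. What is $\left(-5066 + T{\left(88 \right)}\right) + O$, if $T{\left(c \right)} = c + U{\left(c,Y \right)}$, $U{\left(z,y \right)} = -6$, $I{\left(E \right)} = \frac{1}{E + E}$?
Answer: $-28$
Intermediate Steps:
$I{\left(E \right)} = \frac{1}{2 E}$
$Y = \frac{1}{12}$ ($Y = \frac{1}{2 \cdot 6} = \frac{1}{2} \cdot \frac{1}{6} = \frac{1}{12} \approx 0.083333$)
$T{\left(c \right)} = -6 + c$ ($T{\left(c \right)} = c - 6 = -6 + c$)
$\left(-5066 + T{\left(88 \right)}\right) + O = \left(-5066 + \left(-6 + 88\right)\right) + 4956 = \left(-5066 + 82\right) + 4956 = -4984 + 4956 = -28$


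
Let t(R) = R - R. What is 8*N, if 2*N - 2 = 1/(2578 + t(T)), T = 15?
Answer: 10314/1289 ≈ 8.0016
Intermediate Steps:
t(R) = 0
N = 5157/5156 (N = 1 + 1/(2*(2578 + 0)) = 1 + (½)/2578 = 1 + (½)*(1/2578) = 1 + 1/5156 = 5157/5156 ≈ 1.0002)
8*N = 8*(5157/5156) = 10314/1289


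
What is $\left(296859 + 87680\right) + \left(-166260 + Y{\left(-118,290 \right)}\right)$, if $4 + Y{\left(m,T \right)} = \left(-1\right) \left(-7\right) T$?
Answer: $220305$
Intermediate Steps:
$Y{\left(m,T \right)} = -4 + 7 T$ ($Y{\left(m,T \right)} = -4 + \left(-1\right) \left(-7\right) T = -4 + 7 T$)
$\left(296859 + 87680\right) + \left(-166260 + Y{\left(-118,290 \right)}\right) = \left(296859 + 87680\right) + \left(-166260 + \left(-4 + 7 \cdot 290\right)\right) = 384539 + \left(-166260 + \left(-4 + 2030\right)\right) = 384539 + \left(-166260 + 2026\right) = 384539 - 164234 = 220305$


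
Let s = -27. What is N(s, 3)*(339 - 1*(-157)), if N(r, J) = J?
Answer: 1488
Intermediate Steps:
N(s, 3)*(339 - 1*(-157)) = 3*(339 - 1*(-157)) = 3*(339 + 157) = 3*496 = 1488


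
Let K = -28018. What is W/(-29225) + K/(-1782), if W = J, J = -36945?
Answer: 88466204/5207895 ≈ 16.987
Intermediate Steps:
W = -36945
W/(-29225) + K/(-1782) = -36945/(-29225) - 28018/(-1782) = -36945*(-1/29225) - 28018*(-1/1782) = 7389/5845 + 14009/891 = 88466204/5207895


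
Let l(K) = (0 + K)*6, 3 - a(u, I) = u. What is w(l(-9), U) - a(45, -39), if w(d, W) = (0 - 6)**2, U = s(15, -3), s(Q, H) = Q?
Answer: 78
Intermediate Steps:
a(u, I) = 3 - u
l(K) = 6*K (l(K) = K*6 = 6*K)
U = 15
w(d, W) = 36 (w(d, W) = (-6)**2 = 36)
w(l(-9), U) - a(45, -39) = 36 - (3 - 1*45) = 36 - (3 - 45) = 36 - 1*(-42) = 36 + 42 = 78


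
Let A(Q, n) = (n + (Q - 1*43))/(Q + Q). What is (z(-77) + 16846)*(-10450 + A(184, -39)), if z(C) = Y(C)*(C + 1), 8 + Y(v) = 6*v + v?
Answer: -56161575541/92 ≈ -6.1045e+8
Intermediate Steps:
Y(v) = -8 + 7*v (Y(v) = -8 + (6*v + v) = -8 + 7*v)
z(C) = (1 + C)*(-8 + 7*C) (z(C) = (-8 + 7*C)*(C + 1) = (-8 + 7*C)*(1 + C) = (1 + C)*(-8 + 7*C))
A(Q, n) = (-43 + Q + n)/(2*Q) (A(Q, n) = (n + (Q - 43))/((2*Q)) = (n + (-43 + Q))*(1/(2*Q)) = (-43 + Q + n)*(1/(2*Q)) = (-43 + Q + n)/(2*Q))
(z(-77) + 16846)*(-10450 + A(184, -39)) = ((1 - 77)*(-8 + 7*(-77)) + 16846)*(-10450 + (1/2)*(-43 + 184 - 39)/184) = (-76*(-8 - 539) + 16846)*(-10450 + (1/2)*(1/184)*102) = (-76*(-547) + 16846)*(-10450 + 51/184) = (41572 + 16846)*(-1922749/184) = 58418*(-1922749/184) = -56161575541/92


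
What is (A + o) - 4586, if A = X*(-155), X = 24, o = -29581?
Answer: -37887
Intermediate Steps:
A = -3720 (A = 24*(-155) = -3720)
(A + o) - 4586 = (-3720 - 29581) - 4586 = -33301 - 4586 = -37887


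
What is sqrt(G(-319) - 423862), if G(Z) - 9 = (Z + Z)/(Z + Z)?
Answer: 26*I*sqrt(627) ≈ 651.04*I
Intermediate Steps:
G(Z) = 10 (G(Z) = 9 + (Z + Z)/(Z + Z) = 9 + (2*Z)/((2*Z)) = 9 + (2*Z)*(1/(2*Z)) = 9 + 1 = 10)
sqrt(G(-319) - 423862) = sqrt(10 - 423862) = sqrt(-423852) = 26*I*sqrt(627)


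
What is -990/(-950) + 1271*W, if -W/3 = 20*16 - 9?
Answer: -112654986/95 ≈ -1.1858e+6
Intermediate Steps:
W = -933 (W = -3*(20*16 - 9) = -3*(320 - 9) = -3*311 = -933)
-990/(-950) + 1271*W = -990/(-950) + 1271*(-933) = -990*(-1/950) - 1185843 = 99/95 - 1185843 = -112654986/95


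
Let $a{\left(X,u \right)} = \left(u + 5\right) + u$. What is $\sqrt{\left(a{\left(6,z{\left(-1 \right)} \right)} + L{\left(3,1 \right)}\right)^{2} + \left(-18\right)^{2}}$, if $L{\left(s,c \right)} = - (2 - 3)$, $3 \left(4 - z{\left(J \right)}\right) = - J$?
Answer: $\frac{2 \sqrt{1129}}{3} \approx 22.4$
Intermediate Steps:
$z{\left(J \right)} = 4 + \frac{J}{3}$ ($z{\left(J \right)} = 4 - \frac{\left(-1\right) J}{3} = 4 + \frac{J}{3}$)
$a{\left(X,u \right)} = 5 + 2 u$ ($a{\left(X,u \right)} = \left(5 + u\right) + u = 5 + 2 u$)
$L{\left(s,c \right)} = 1$ ($L{\left(s,c \right)} = \left(-1\right) \left(-1\right) = 1$)
$\sqrt{\left(a{\left(6,z{\left(-1 \right)} \right)} + L{\left(3,1 \right)}\right)^{2} + \left(-18\right)^{2}} = \sqrt{\left(\left(5 + 2 \left(4 + \frac{1}{3} \left(-1\right)\right)\right) + 1\right)^{2} + \left(-18\right)^{2}} = \sqrt{\left(\left(5 + 2 \left(4 - \frac{1}{3}\right)\right) + 1\right)^{2} + 324} = \sqrt{\left(\left(5 + 2 \cdot \frac{11}{3}\right) + 1\right)^{2} + 324} = \sqrt{\left(\left(5 + \frac{22}{3}\right) + 1\right)^{2} + 324} = \sqrt{\left(\frac{37}{3} + 1\right)^{2} + 324} = \sqrt{\left(\frac{40}{3}\right)^{2} + 324} = \sqrt{\frac{1600}{9} + 324} = \sqrt{\frac{4516}{9}} = \frac{2 \sqrt{1129}}{3}$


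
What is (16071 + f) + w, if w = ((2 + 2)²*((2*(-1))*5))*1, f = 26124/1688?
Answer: 6720973/422 ≈ 15926.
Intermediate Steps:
f = 6531/422 (f = 26124*(1/1688) = 6531/422 ≈ 15.476)
w = -160 (w = (4²*(-2*5))*1 = (16*(-10))*1 = -160*1 = -160)
(16071 + f) + w = (16071 + 6531/422) - 160 = 6788493/422 - 160 = 6720973/422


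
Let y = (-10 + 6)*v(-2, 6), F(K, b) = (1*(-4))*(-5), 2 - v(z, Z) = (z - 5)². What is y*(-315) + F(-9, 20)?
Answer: -59200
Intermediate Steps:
v(z, Z) = 2 - (-5 + z)² (v(z, Z) = 2 - (z - 5)² = 2 - (-5 + z)²)
F(K, b) = 20 (F(K, b) = -4*(-5) = 20)
y = 188 (y = (-10 + 6)*(2 - (-5 - 2)²) = -4*(2 - 1*(-7)²) = -4*(2 - 1*49) = -4*(2 - 49) = -4*(-47) = 188)
y*(-315) + F(-9, 20) = 188*(-315) + 20 = -59220 + 20 = -59200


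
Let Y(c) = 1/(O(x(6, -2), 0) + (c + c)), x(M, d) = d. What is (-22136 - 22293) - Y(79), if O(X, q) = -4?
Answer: -6842067/154 ≈ -44429.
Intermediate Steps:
Y(c) = 1/(-4 + 2*c) (Y(c) = 1/(-4 + (c + c)) = 1/(-4 + 2*c))
(-22136 - 22293) - Y(79) = (-22136 - 22293) - 1/(2*(-2 + 79)) = -44429 - 1/(2*77) = -44429 - 1*1/154 = -44429 - 1/154 = -6842067/154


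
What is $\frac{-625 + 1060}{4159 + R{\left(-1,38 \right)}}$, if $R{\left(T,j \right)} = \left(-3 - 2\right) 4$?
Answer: $\frac{435}{4139} \approx 0.1051$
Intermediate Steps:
$R{\left(T,j \right)} = -20$ ($R{\left(T,j \right)} = \left(-5\right) 4 = -20$)
$\frac{-625 + 1060}{4159 + R{\left(-1,38 \right)}} = \frac{-625 + 1060}{4159 - 20} = \frac{435}{4139}$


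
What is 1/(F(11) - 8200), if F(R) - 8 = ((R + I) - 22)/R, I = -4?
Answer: -11/90127 ≈ -0.00012205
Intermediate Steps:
F(R) = 8 + (-26 + R)/R (F(R) = 8 + ((R - 4) - 22)/R = 8 + ((-4 + R) - 22)/R = 8 + (-26 + R)/R)
1/(F(11) - 8200) = 1/((9 - 26/11) - 8200) = 1/(73/11 - 8200) = 1/(-90127/11) = -11/90127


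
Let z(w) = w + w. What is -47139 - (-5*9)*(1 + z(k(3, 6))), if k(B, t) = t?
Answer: -46554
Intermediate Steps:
z(w) = 2*w
-47139 - (-5*9)*(1 + z(k(3, 6))) = -47139 - (-5*9)*(1 + 2*6) = -47139 - (-45)*(1 + 12) = -47139 - (-45)*13 = -47139 - 1*(-585) = -47139 + 585 = -46554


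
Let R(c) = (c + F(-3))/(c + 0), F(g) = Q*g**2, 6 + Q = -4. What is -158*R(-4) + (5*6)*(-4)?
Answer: -3833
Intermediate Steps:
Q = -10 (Q = -6 - 4 = -10)
F(g) = -10*g**2
R(c) = (-90 + c)/c (R(c) = (c - 10*(-3)**2)/(c + 0) = (c - 10*9)/c = (c - 90)/c = (-90 + c)/c)
-158*R(-4) + (5*6)*(-4) = -158*(-90 - 4)/(-4) + (5*6)*(-4) = -(-79)*(-94)/2 + 30*(-4) = -158*47/2 - 120 = -3713 - 120 = -3833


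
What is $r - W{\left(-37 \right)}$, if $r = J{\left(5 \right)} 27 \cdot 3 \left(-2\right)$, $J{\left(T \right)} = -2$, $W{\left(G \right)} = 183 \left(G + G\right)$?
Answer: $13866$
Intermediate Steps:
$W{\left(G \right)} = 366 G$ ($W{\left(G \right)} = 183 \cdot 2 G = 366 G$)
$r = 324$ ($r = \left(-2\right) 27 \cdot 3 \left(-2\right) = \left(-54\right) \left(-6\right) = 324$)
$r - W{\left(-37 \right)} = 324 - 366 \left(-37\right) = 324 - -13542 = 324 + 13542 = 13866$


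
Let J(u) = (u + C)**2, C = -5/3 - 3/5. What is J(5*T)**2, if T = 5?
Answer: 13521270961/50625 ≈ 2.6709e+5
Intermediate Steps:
C = -34/15 (C = -5*1/3 - 3*1/5 = -5/3 - 3/5 = -34/15 ≈ -2.2667)
J(u) = (-34/15 + u)**2 (J(u) = (u - 34/15)**2 = (-34/15 + u)**2)
J(5*T)**2 = ((-34 + 15*(5*5))**2/225)**2 = ((-34 + 15*25)**2/225)**2 = ((-34 + 375)**2/225)**2 = ((1/225)*341**2)**2 = ((1/225)*116281)**2 = (116281/225)**2 = 13521270961/50625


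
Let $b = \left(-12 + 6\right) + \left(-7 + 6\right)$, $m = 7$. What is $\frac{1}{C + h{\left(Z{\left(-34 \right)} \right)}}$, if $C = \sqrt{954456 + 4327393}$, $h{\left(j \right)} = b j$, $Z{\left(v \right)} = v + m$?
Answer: $- \frac{189}{5246128} + \frac{\sqrt{5281849}}{5246128} \approx 0.00040205$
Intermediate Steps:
$b = -7$ ($b = -6 - 1 = -7$)
$Z{\left(v \right)} = 7 + v$ ($Z{\left(v \right)} = v + 7 = 7 + v$)
$h{\left(j \right)} = - 7 j$
$C = \sqrt{5281849} \approx 2298.2$
$\frac{1}{C + h{\left(Z{\left(-34 \right)} \right)}} = \frac{1}{\sqrt{5281849} - 7 \left(7 - 34\right)} = \frac{1}{\sqrt{5281849} - -189} = \frac{1}{\sqrt{5281849} + 189} = \frac{1}{189 + \sqrt{5281849}}$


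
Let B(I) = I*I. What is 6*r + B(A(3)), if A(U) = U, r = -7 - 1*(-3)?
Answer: -15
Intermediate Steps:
r = -4 (r = -7 + 3 = -4)
B(I) = I²
6*r + B(A(3)) = 6*(-4) + 3² = -24 + 9 = -15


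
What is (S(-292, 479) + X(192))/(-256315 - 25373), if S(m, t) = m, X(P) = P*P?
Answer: -9143/70422 ≈ -0.12983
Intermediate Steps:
X(P) = P²
(S(-292, 479) + X(192))/(-256315 - 25373) = (-292 + 192²)/(-256315 - 25373) = (-292 + 36864)/(-281688) = 36572*(-1/281688) = -9143/70422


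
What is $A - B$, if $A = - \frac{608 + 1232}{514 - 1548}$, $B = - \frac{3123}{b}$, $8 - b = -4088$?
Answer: $\frac{5382911}{2117632} \approx 2.5419$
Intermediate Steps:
$b = 4096$ ($b = 8 - -4088 = 8 + 4088 = 4096$)
$B = - \frac{3123}{4096} \approx -0.76245$
$A = \frac{920}{517}$ ($A = - \frac{1840}{-1034} = - \frac{1840 \left(-1\right)}{1034} = \left(-1\right) \left(- \frac{920}{517}\right) = \frac{920}{517} \approx 1.7795$)
$A - B = \frac{920}{517} - - \frac{3123}{4096} = \frac{920}{517} + \frac{3123}{4096} = \frac{5382911}{2117632}$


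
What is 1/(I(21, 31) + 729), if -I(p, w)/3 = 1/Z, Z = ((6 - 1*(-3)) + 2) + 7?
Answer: 6/4373 ≈ 0.0013721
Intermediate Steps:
Z = 18 (Z = ((6 + 3) + 2) + 7 = (9 + 2) + 7 = 11 + 7 = 18)
I(p, w) = -⅙ (I(p, w) = -3/18 = -3*1/18 = -⅙)
1/(I(21, 31) + 729) = 1/(-⅙ + 729) = 1/(4373/6) = 6/4373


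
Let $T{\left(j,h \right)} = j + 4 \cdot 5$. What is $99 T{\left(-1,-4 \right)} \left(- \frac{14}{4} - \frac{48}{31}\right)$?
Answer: $- \frac{588753}{62} \approx -9496.0$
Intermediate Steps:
$T{\left(j,h \right)} = 20 + j$ ($T{\left(j,h \right)} = j + 20 = 20 + j$)
$99 T{\left(-1,-4 \right)} \left(- \frac{14}{4} - \frac{48}{31}\right) = 99 \left(20 - 1\right) \left(- \frac{14}{4} - \frac{48}{31}\right) = 99 \cdot 19 \left(\left(-14\right) \frac{1}{4} - \frac{48}{31}\right) = 1881 \left(- \frac{7}{2} - \frac{48}{31}\right) = 1881 \left(- \frac{313}{62}\right) = - \frac{588753}{62}$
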